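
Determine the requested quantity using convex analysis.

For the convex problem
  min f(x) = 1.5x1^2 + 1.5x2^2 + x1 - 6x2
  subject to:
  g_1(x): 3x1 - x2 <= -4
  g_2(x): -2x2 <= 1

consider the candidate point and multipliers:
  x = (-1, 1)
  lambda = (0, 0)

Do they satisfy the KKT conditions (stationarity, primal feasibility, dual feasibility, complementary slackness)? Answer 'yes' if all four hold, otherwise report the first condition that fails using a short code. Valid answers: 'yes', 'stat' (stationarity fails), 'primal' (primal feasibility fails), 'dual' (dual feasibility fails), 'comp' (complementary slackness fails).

Gradient of f: grad f(x) = Q x + c = (-2, -3)
Constraint values g_i(x) = a_i^T x - b_i:
  g_1((-1, 1)) = 0
  g_2((-1, 1)) = -3
Stationarity residual: grad f(x) + sum_i lambda_i a_i = (-2, -3)
  -> stationarity FAILS
Primal feasibility (all g_i <= 0): OK
Dual feasibility (all lambda_i >= 0): OK
Complementary slackness (lambda_i * g_i(x) = 0 for all i): OK

Verdict: the first failing condition is stationarity -> stat.

stat


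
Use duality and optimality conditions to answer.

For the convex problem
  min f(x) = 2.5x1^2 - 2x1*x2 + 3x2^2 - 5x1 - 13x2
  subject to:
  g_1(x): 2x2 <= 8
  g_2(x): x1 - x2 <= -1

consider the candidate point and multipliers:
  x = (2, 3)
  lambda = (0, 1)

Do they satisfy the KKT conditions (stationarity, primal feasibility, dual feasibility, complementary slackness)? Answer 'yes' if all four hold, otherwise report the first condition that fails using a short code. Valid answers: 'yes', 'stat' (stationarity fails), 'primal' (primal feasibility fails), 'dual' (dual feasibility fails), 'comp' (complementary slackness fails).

Gradient of f: grad f(x) = Q x + c = (-1, 1)
Constraint values g_i(x) = a_i^T x - b_i:
  g_1((2, 3)) = -2
  g_2((2, 3)) = 0
Stationarity residual: grad f(x) + sum_i lambda_i a_i = (0, 0)
  -> stationarity OK
Primal feasibility (all g_i <= 0): OK
Dual feasibility (all lambda_i >= 0): OK
Complementary slackness (lambda_i * g_i(x) = 0 for all i): OK

Verdict: yes, KKT holds.

yes


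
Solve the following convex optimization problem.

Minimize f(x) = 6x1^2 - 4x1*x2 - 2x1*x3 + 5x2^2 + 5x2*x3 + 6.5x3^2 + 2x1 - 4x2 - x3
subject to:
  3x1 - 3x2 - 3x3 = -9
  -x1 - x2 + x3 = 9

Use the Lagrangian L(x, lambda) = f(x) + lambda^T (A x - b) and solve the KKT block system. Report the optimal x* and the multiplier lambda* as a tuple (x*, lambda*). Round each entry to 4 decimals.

Form the Lagrangian:
  L(x, lambda) = (1/2) x^T Q x + c^T x + lambda^T (A x - b)
Stationarity (grad_x L = 0): Q x + c + A^T lambda = 0.
Primal feasibility: A x = b.

This gives the KKT block system:
  [ Q   A^T ] [ x     ]   [-c ]
  [ A    0  ] [ lambda ] = [ b ]

Solving the linear system:
  x*      = (-3.0476, -3, 2.9524)
  lambda* = (3.5714, -17.7619)
  f(x*)   = 97.4762

x* = (-3.0476, -3, 2.9524), lambda* = (3.5714, -17.7619)


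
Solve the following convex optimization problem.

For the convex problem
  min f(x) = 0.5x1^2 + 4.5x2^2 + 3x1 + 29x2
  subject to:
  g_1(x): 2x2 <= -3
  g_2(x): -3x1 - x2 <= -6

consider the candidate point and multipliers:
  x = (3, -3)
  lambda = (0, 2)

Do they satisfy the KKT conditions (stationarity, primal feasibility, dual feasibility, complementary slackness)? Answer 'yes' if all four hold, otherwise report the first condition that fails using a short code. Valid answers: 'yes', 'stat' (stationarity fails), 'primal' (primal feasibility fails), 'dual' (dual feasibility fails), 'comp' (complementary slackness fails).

Gradient of f: grad f(x) = Q x + c = (6, 2)
Constraint values g_i(x) = a_i^T x - b_i:
  g_1((3, -3)) = -3
  g_2((3, -3)) = 0
Stationarity residual: grad f(x) + sum_i lambda_i a_i = (0, 0)
  -> stationarity OK
Primal feasibility (all g_i <= 0): OK
Dual feasibility (all lambda_i >= 0): OK
Complementary slackness (lambda_i * g_i(x) = 0 for all i): OK

Verdict: yes, KKT holds.

yes


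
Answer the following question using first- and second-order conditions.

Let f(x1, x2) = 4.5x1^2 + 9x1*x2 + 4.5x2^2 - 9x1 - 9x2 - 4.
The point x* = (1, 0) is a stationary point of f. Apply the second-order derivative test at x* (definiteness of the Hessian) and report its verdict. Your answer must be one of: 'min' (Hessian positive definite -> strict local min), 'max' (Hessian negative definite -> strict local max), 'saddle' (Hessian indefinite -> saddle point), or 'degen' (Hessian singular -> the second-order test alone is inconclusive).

Compute the Hessian H = grad^2 f:
  H = [[9, 9], [9, 9]]
Verify stationarity: grad f(x*) = H x* + g = (0, 0).
Eigenvalues of H: 0, 18.
H has a zero eigenvalue (singular; positive semidefinite but not definite), so H is neither positive definite, negative definite, nor indefinite. The second-order test alone is inconclusive -> degen.
(Indeed, f is constant along the null direction of H through x*, so x* is not a strict local extremum.)

degen


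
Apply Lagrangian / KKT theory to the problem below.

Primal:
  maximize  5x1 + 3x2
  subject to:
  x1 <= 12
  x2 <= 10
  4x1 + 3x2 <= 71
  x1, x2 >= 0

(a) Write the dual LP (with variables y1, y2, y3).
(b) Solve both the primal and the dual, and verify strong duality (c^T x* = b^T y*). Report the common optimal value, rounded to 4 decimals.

The standard primal-dual pair for 'max c^T x s.t. A x <= b, x >= 0' is:
  Dual:  min b^T y  s.t.  A^T y >= c,  y >= 0.

So the dual LP is:
  minimize  12y1 + 10y2 + 71y3
  subject to:
    y1 + 4y3 >= 5
    y2 + 3y3 >= 3
    y1, y2, y3 >= 0

Solving the primal: x* = (12, 7.6667).
  primal value c^T x* = 83.
Solving the dual: y* = (1, 0, 1).
  dual value b^T y* = 83.
Strong duality: c^T x* = b^T y*. Confirmed.

83


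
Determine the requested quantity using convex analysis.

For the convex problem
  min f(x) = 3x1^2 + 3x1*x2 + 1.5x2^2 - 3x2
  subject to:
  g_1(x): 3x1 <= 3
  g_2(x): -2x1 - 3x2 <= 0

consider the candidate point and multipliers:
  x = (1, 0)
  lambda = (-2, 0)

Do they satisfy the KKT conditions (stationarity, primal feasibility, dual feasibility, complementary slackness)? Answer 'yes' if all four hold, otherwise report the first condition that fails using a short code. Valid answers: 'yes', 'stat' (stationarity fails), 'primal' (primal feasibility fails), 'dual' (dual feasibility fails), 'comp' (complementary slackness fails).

Gradient of f: grad f(x) = Q x + c = (6, 0)
Constraint values g_i(x) = a_i^T x - b_i:
  g_1((1, 0)) = 0
  g_2((1, 0)) = -2
Stationarity residual: grad f(x) + sum_i lambda_i a_i = (0, 0)
  -> stationarity OK
Primal feasibility (all g_i <= 0): OK
Dual feasibility (all lambda_i >= 0): FAILS
Complementary slackness (lambda_i * g_i(x) = 0 for all i): OK

Verdict: the first failing condition is dual_feasibility -> dual.

dual


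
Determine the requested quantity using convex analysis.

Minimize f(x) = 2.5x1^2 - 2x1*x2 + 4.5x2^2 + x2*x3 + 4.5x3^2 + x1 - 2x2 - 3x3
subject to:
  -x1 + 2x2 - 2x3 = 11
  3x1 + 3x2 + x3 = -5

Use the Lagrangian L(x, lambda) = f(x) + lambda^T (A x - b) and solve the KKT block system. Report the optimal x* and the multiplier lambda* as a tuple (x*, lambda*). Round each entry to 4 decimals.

Form the Lagrangian:
  L(x, lambda) = (1/2) x^T Q x + c^T x + lambda^T (A x - b)
Stationarity (grad_x L = 0): Q x + c + A^T lambda = 0.
Primal feasibility: A x = b.

This gives the KKT block system:
  [ Q   A^T ] [ x     ]   [-c ]
  [ A    0  ] [ lambda ] = [ b ]

Solving the linear system:
  x*      = (-2.6168, 1.7605, -2.4311)
  lambda* = (-10.7507, 1.6181)
  f(x*)   = 63.7516

x* = (-2.6168, 1.7605, -2.4311), lambda* = (-10.7507, 1.6181)


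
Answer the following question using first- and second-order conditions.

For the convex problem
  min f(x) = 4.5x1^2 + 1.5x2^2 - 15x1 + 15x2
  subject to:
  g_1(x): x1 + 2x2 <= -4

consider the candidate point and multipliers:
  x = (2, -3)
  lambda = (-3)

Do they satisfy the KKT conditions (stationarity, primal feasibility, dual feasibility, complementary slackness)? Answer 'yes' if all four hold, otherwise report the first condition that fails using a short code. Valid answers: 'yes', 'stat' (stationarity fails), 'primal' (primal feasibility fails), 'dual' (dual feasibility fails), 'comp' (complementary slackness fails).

Gradient of f: grad f(x) = Q x + c = (3, 6)
Constraint values g_i(x) = a_i^T x - b_i:
  g_1((2, -3)) = 0
Stationarity residual: grad f(x) + sum_i lambda_i a_i = (0, 0)
  -> stationarity OK
Primal feasibility (all g_i <= 0): OK
Dual feasibility (all lambda_i >= 0): FAILS
Complementary slackness (lambda_i * g_i(x) = 0 for all i): OK

Verdict: the first failing condition is dual_feasibility -> dual.

dual


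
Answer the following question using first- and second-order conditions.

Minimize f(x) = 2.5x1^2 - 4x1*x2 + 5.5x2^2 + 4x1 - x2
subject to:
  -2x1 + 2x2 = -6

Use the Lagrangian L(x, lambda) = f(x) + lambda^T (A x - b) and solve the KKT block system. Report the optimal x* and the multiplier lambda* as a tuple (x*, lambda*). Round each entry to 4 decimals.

Form the Lagrangian:
  L(x, lambda) = (1/2) x^T Q x + c^T x + lambda^T (A x - b)
Stationarity (grad_x L = 0): Q x + c + A^T lambda = 0.
Primal feasibility: A x = b.

This gives the KKT block system:
  [ Q   A^T ] [ x     ]   [-c ]
  [ A    0  ] [ lambda ] = [ b ]

Solving the linear system:
  x*      = (2.25, -0.75)
  lambda* = (9.125)
  f(x*)   = 32.25

x* = (2.25, -0.75), lambda* = (9.125)


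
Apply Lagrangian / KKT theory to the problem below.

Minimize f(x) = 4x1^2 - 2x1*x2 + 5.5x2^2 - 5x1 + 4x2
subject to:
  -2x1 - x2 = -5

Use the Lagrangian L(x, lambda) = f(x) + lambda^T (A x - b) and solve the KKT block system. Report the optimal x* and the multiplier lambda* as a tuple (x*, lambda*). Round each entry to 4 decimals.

Form the Lagrangian:
  L(x, lambda) = (1/2) x^T Q x + c^T x + lambda^T (A x - b)
Stationarity (grad_x L = 0): Q x + c + A^T lambda = 0.
Primal feasibility: A x = b.

This gives the KKT block system:
  [ Q   A^T ] [ x     ]   [-c ]
  [ A    0  ] [ lambda ] = [ b ]

Solving the linear system:
  x*      = (2.2167, 0.5667)
  lambda* = (5.8)
  f(x*)   = 10.0917

x* = (2.2167, 0.5667), lambda* = (5.8)


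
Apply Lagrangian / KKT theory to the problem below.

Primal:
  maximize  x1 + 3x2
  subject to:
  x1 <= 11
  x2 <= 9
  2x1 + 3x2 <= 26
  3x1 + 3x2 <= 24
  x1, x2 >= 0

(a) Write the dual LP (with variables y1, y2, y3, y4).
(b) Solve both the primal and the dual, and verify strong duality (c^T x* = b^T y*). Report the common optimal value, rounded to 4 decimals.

The standard primal-dual pair for 'max c^T x s.t. A x <= b, x >= 0' is:
  Dual:  min b^T y  s.t.  A^T y >= c,  y >= 0.

So the dual LP is:
  minimize  11y1 + 9y2 + 26y3 + 24y4
  subject to:
    y1 + 2y3 + 3y4 >= 1
    y2 + 3y3 + 3y4 >= 3
    y1, y2, y3, y4 >= 0

Solving the primal: x* = (0, 8).
  primal value c^T x* = 24.
Solving the dual: y* = (0, 0, 0, 1).
  dual value b^T y* = 24.
Strong duality: c^T x* = b^T y*. Confirmed.

24


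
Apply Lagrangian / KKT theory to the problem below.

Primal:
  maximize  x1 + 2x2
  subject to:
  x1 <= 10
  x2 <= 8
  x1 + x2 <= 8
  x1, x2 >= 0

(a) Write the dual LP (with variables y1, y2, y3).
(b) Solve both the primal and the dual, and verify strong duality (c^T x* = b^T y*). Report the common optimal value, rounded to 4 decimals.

The standard primal-dual pair for 'max c^T x s.t. A x <= b, x >= 0' is:
  Dual:  min b^T y  s.t.  A^T y >= c,  y >= 0.

So the dual LP is:
  minimize  10y1 + 8y2 + 8y3
  subject to:
    y1 + y3 >= 1
    y2 + y3 >= 2
    y1, y2, y3 >= 0

Solving the primal: x* = (0, 8).
  primal value c^T x* = 16.
Solving the dual: y* = (0, 1, 1).
  dual value b^T y* = 16.
Strong duality: c^T x* = b^T y*. Confirmed.

16


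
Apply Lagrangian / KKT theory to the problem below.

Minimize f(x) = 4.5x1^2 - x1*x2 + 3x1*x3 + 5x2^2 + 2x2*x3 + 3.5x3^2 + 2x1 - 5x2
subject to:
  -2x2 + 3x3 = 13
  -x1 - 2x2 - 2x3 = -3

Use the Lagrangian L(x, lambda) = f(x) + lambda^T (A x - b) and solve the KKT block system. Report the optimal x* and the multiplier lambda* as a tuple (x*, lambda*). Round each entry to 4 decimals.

Form the Lagrangian:
  L(x, lambda) = (1/2) x^T Q x + c^T x + lambda^T (A x - b)
Stationarity (grad_x L = 0): Q x + c + A^T lambda = 0.
Primal feasibility: A x = b.

This gives the KKT block system:
  [ Q   A^T ] [ x     ]   [-c ]
  [ A    0  ] [ lambda ] = [ b ]

Solving the linear system:
  x*      = (-1.444, -1.2668, 3.4888)
  lambda* = (-5.3605, 0.7373)
  f(x*)   = 37.6721

x* = (-1.444, -1.2668, 3.4888), lambda* = (-5.3605, 0.7373)


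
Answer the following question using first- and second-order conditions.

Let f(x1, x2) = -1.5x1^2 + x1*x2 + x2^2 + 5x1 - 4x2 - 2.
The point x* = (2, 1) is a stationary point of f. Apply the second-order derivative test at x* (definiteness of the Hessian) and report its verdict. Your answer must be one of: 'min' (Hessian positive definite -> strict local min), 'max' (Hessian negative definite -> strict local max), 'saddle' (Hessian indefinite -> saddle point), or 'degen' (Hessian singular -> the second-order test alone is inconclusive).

Compute the Hessian H = grad^2 f:
  H = [[-3, 1], [1, 2]]
Verify stationarity: grad f(x*) = H x* + g = (0, 0).
Eigenvalues of H: -3.1926, 2.1926.
Eigenvalues have mixed signs, so H is indefinite -> x* is a saddle point.

saddle


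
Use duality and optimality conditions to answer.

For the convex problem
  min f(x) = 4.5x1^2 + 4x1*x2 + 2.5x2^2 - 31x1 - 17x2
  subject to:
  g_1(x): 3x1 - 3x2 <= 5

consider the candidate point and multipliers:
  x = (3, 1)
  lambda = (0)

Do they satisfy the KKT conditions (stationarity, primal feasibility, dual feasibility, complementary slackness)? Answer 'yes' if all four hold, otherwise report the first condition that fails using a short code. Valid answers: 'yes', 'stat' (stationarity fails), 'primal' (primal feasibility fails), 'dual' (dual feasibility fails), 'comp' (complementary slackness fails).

Gradient of f: grad f(x) = Q x + c = (0, 0)
Constraint values g_i(x) = a_i^T x - b_i:
  g_1((3, 1)) = 1
Stationarity residual: grad f(x) + sum_i lambda_i a_i = (0, 0)
  -> stationarity OK
Primal feasibility (all g_i <= 0): FAILS
Dual feasibility (all lambda_i >= 0): OK
Complementary slackness (lambda_i * g_i(x) = 0 for all i): OK

Verdict: the first failing condition is primal_feasibility -> primal.

primal


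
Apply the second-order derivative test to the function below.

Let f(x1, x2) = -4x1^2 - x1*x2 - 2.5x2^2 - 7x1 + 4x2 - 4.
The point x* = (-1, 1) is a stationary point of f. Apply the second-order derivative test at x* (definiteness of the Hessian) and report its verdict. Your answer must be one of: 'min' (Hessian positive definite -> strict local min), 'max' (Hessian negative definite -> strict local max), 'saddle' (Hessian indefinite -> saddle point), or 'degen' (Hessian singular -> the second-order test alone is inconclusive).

Compute the Hessian H = grad^2 f:
  H = [[-8, -1], [-1, -5]]
Verify stationarity: grad f(x*) = H x* + g = (0, 0).
Eigenvalues of H: -8.3028, -4.6972.
Both eigenvalues < 0, so H is negative definite -> x* is a strict local max.

max


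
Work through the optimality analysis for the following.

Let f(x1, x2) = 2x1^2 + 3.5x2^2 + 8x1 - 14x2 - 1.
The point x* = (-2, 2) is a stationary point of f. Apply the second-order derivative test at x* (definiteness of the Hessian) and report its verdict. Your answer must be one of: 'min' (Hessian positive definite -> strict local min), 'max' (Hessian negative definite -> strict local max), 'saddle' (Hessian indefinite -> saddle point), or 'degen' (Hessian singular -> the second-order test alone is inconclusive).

Compute the Hessian H = grad^2 f:
  H = [[4, 0], [0, 7]]
Verify stationarity: grad f(x*) = H x* + g = (0, 0).
Eigenvalues of H: 4, 7.
Both eigenvalues > 0, so H is positive definite -> x* is a strict local min.

min


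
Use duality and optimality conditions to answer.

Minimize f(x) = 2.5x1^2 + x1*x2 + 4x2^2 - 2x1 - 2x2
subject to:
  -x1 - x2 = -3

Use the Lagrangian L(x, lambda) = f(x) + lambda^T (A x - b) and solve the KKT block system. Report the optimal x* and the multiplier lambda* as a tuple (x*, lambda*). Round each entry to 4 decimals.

Form the Lagrangian:
  L(x, lambda) = (1/2) x^T Q x + c^T x + lambda^T (A x - b)
Stationarity (grad_x L = 0): Q x + c + A^T lambda = 0.
Primal feasibility: A x = b.

This gives the KKT block system:
  [ Q   A^T ] [ x     ]   [-c ]
  [ A    0  ] [ lambda ] = [ b ]

Solving the linear system:
  x*      = (1.9091, 1.0909)
  lambda* = (8.6364)
  f(x*)   = 9.9545

x* = (1.9091, 1.0909), lambda* = (8.6364)


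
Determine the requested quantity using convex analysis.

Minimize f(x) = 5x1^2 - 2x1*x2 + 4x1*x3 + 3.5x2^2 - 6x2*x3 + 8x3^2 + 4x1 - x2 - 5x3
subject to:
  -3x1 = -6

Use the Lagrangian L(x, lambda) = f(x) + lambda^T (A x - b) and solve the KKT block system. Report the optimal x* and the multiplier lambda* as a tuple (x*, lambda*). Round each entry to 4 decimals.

Form the Lagrangian:
  L(x, lambda) = (1/2) x^T Q x + c^T x + lambda^T (A x - b)
Stationarity (grad_x L = 0): Q x + c + A^T lambda = 0.
Primal feasibility: A x = b.

This gives the KKT block system:
  [ Q   A^T ] [ x     ]   [-c ]
  [ A    0  ] [ lambda ] = [ b ]

Solving the linear system:
  x*      = (2, 0.8158, 0.1184)
  lambda* = (7.614)
  f(x*)   = 26.1382

x* = (2, 0.8158, 0.1184), lambda* = (7.614)


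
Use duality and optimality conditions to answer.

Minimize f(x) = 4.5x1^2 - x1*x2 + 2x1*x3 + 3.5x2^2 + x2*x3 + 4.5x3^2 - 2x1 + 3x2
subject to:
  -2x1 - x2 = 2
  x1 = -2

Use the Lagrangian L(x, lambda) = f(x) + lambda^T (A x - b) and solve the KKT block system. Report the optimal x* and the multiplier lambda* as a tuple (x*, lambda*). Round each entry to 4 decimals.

Form the Lagrangian:
  L(x, lambda) = (1/2) x^T Q x + c^T x + lambda^T (A x - b)
Stationarity (grad_x L = 0): Q x + c + A^T lambda = 0.
Primal feasibility: A x = b.

This gives the KKT block system:
  [ Q   A^T ] [ x     ]   [-c ]
  [ A    0  ] [ lambda ] = [ b ]

Solving the linear system:
  x*      = (-2, 2, 0.2222)
  lambda* = (19.2222, 60)
  f(x*)   = 45.7778

x* = (-2, 2, 0.2222), lambda* = (19.2222, 60)


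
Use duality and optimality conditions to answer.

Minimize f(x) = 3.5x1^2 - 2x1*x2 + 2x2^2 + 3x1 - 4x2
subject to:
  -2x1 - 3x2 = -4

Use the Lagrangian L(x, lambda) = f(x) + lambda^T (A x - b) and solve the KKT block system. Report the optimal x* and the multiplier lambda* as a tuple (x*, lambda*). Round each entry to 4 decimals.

Form the Lagrangian:
  L(x, lambda) = (1/2) x^T Q x + c^T x + lambda^T (A x - b)
Stationarity (grad_x L = 0): Q x + c + A^T lambda = 0.
Primal feasibility: A x = b.

This gives the KKT block system:
  [ Q   A^T ] [ x     ]   [-c ]
  [ A    0  ] [ lambda ] = [ b ]

Solving the linear system:
  x*      = (0.0485, 1.301)
  lambda* = (0.3689)
  f(x*)   = -1.7913

x* = (0.0485, 1.301), lambda* = (0.3689)


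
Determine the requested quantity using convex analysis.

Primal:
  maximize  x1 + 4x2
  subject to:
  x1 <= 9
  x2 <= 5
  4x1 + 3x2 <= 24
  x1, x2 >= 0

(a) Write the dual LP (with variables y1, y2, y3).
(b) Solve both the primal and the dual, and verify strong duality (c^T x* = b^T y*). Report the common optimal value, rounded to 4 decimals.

The standard primal-dual pair for 'max c^T x s.t. A x <= b, x >= 0' is:
  Dual:  min b^T y  s.t.  A^T y >= c,  y >= 0.

So the dual LP is:
  minimize  9y1 + 5y2 + 24y3
  subject to:
    y1 + 4y3 >= 1
    y2 + 3y3 >= 4
    y1, y2, y3 >= 0

Solving the primal: x* = (2.25, 5).
  primal value c^T x* = 22.25.
Solving the dual: y* = (0, 3.25, 0.25).
  dual value b^T y* = 22.25.
Strong duality: c^T x* = b^T y*. Confirmed.

22.25


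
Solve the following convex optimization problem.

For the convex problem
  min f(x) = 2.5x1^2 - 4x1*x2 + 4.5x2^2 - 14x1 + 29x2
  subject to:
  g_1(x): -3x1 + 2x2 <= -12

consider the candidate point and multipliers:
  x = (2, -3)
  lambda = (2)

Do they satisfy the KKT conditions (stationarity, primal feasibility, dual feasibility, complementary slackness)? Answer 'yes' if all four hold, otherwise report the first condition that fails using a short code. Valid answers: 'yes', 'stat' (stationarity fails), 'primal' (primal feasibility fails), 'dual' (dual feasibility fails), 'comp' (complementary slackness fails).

Gradient of f: grad f(x) = Q x + c = (8, -6)
Constraint values g_i(x) = a_i^T x - b_i:
  g_1((2, -3)) = 0
Stationarity residual: grad f(x) + sum_i lambda_i a_i = (2, -2)
  -> stationarity FAILS
Primal feasibility (all g_i <= 0): OK
Dual feasibility (all lambda_i >= 0): OK
Complementary slackness (lambda_i * g_i(x) = 0 for all i): OK

Verdict: the first failing condition is stationarity -> stat.

stat


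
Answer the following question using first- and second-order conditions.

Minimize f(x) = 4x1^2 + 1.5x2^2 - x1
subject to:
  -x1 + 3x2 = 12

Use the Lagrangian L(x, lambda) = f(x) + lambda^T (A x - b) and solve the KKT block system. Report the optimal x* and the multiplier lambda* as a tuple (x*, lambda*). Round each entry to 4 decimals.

Form the Lagrangian:
  L(x, lambda) = (1/2) x^T Q x + c^T x + lambda^T (A x - b)
Stationarity (grad_x L = 0): Q x + c + A^T lambda = 0.
Primal feasibility: A x = b.

This gives the KKT block system:
  [ Q   A^T ] [ x     ]   [-c ]
  [ A    0  ] [ lambda ] = [ b ]

Solving the linear system:
  x*      = (-0.36, 3.88)
  lambda* = (-3.88)
  f(x*)   = 23.46

x* = (-0.36, 3.88), lambda* = (-3.88)


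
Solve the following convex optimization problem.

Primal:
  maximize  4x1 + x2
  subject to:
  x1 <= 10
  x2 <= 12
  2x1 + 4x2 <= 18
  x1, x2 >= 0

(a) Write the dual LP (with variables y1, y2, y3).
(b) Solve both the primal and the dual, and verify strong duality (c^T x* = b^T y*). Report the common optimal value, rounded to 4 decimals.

The standard primal-dual pair for 'max c^T x s.t. A x <= b, x >= 0' is:
  Dual:  min b^T y  s.t.  A^T y >= c,  y >= 0.

So the dual LP is:
  minimize  10y1 + 12y2 + 18y3
  subject to:
    y1 + 2y3 >= 4
    y2 + 4y3 >= 1
    y1, y2, y3 >= 0

Solving the primal: x* = (9, 0).
  primal value c^T x* = 36.
Solving the dual: y* = (0, 0, 2).
  dual value b^T y* = 36.
Strong duality: c^T x* = b^T y*. Confirmed.

36


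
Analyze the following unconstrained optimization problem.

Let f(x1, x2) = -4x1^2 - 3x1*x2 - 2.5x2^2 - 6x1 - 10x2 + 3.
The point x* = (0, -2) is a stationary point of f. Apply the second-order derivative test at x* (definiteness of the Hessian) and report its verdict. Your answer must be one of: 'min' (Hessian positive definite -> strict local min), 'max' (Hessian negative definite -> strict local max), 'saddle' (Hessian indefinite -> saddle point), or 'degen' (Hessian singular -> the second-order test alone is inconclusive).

Compute the Hessian H = grad^2 f:
  H = [[-8, -3], [-3, -5]]
Verify stationarity: grad f(x*) = H x* + g = (0, 0).
Eigenvalues of H: -9.8541, -3.1459.
Both eigenvalues < 0, so H is negative definite -> x* is a strict local max.

max


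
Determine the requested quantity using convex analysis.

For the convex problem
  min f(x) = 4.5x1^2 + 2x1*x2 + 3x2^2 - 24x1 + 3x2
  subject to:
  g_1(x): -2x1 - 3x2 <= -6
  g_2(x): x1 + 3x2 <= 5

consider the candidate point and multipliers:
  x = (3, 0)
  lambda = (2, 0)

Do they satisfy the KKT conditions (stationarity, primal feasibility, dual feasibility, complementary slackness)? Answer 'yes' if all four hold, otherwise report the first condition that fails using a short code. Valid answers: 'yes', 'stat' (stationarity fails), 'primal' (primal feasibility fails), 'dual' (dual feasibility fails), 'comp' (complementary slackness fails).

Gradient of f: grad f(x) = Q x + c = (3, 9)
Constraint values g_i(x) = a_i^T x - b_i:
  g_1((3, 0)) = 0
  g_2((3, 0)) = -2
Stationarity residual: grad f(x) + sum_i lambda_i a_i = (-1, 3)
  -> stationarity FAILS
Primal feasibility (all g_i <= 0): OK
Dual feasibility (all lambda_i >= 0): OK
Complementary slackness (lambda_i * g_i(x) = 0 for all i): OK

Verdict: the first failing condition is stationarity -> stat.

stat


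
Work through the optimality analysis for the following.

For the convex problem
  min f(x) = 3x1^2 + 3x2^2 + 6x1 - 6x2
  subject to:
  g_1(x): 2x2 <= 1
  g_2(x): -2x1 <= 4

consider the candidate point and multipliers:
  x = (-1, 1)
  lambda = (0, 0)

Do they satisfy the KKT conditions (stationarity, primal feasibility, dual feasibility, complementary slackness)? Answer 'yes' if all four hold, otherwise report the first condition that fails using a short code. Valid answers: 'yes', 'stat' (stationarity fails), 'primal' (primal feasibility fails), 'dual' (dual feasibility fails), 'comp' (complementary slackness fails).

Gradient of f: grad f(x) = Q x + c = (0, 0)
Constraint values g_i(x) = a_i^T x - b_i:
  g_1((-1, 1)) = 1
  g_2((-1, 1)) = -2
Stationarity residual: grad f(x) + sum_i lambda_i a_i = (0, 0)
  -> stationarity OK
Primal feasibility (all g_i <= 0): FAILS
Dual feasibility (all lambda_i >= 0): OK
Complementary slackness (lambda_i * g_i(x) = 0 for all i): OK

Verdict: the first failing condition is primal_feasibility -> primal.

primal


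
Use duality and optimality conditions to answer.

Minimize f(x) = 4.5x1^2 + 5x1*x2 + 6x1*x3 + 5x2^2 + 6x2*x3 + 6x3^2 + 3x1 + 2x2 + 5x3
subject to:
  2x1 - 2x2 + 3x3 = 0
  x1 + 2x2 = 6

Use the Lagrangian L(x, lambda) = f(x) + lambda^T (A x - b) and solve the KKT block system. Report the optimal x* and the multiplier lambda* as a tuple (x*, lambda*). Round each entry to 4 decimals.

Form the Lagrangian:
  L(x, lambda) = (1/2) x^T Q x + c^T x + lambda^T (A x - b)
Stationarity (grad_x L = 0): Q x + c + A^T lambda = 0.
Primal feasibility: A x = b.

This gives the KKT block system:
  [ Q   A^T ] [ x     ]   [-c ]
  [ A    0  ] [ lambda ] = [ b ]

Solving the linear system:
  x*      = (3.12, 1.44, -1.12)
  lambda* = (-6.3067, -18.9467)
  f(x*)   = 60.16

x* = (3.12, 1.44, -1.12), lambda* = (-6.3067, -18.9467)


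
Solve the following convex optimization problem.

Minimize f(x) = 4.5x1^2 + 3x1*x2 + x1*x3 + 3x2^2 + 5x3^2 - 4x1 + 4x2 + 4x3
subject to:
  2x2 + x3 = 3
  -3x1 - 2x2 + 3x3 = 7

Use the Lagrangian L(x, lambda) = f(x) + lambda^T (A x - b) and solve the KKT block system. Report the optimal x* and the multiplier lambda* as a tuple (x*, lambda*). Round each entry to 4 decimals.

Form the Lagrangian:
  L(x, lambda) = (1/2) x^T Q x + c^T x + lambda^T (A x - b)
Stationarity (grad_x L = 0): Q x + c + A^T lambda = 0.
Primal feasibility: A x = b.

This gives the KKT block system:
  [ Q   A^T ] [ x     ]   [-c ]
  [ A    0  ] [ lambda ] = [ b ]

Solving the linear system:
  x*      = (-1.2866, 0.7325, 1.535)
  lambda* = (-6.2166, -3.949)
  f(x*)   = 30.2548

x* = (-1.2866, 0.7325, 1.535), lambda* = (-6.2166, -3.949)


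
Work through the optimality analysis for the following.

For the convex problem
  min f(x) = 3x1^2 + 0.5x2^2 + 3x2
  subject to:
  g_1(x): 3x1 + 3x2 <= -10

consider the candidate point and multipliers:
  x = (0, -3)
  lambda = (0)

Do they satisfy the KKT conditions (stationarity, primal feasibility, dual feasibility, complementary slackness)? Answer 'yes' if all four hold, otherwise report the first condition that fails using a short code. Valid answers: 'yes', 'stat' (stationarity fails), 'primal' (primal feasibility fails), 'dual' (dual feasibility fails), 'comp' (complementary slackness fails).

Gradient of f: grad f(x) = Q x + c = (0, 0)
Constraint values g_i(x) = a_i^T x - b_i:
  g_1((0, -3)) = 1
Stationarity residual: grad f(x) + sum_i lambda_i a_i = (0, 0)
  -> stationarity OK
Primal feasibility (all g_i <= 0): FAILS
Dual feasibility (all lambda_i >= 0): OK
Complementary slackness (lambda_i * g_i(x) = 0 for all i): OK

Verdict: the first failing condition is primal_feasibility -> primal.

primal


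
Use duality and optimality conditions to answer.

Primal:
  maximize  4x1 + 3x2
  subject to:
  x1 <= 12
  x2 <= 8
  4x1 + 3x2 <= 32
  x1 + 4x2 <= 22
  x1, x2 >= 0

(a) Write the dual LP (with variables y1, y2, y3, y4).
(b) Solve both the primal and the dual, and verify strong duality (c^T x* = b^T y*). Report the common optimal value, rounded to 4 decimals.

The standard primal-dual pair for 'max c^T x s.t. A x <= b, x >= 0' is:
  Dual:  min b^T y  s.t.  A^T y >= c,  y >= 0.

So the dual LP is:
  minimize  12y1 + 8y2 + 32y3 + 22y4
  subject to:
    y1 + 4y3 + y4 >= 4
    y2 + 3y3 + 4y4 >= 3
    y1, y2, y3, y4 >= 0

Solving the primal: x* = (8, 0).
  primal value c^T x* = 32.
Solving the dual: y* = (0, 0, 1, 0).
  dual value b^T y* = 32.
Strong duality: c^T x* = b^T y*. Confirmed.

32


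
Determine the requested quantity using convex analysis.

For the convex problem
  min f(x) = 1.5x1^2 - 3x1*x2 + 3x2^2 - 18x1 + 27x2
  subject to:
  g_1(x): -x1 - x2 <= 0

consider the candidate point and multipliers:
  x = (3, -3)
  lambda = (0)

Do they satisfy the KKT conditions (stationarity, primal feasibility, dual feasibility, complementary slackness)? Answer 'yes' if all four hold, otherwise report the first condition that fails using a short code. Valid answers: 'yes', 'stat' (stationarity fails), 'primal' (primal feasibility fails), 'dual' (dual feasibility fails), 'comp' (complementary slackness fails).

Gradient of f: grad f(x) = Q x + c = (0, 0)
Constraint values g_i(x) = a_i^T x - b_i:
  g_1((3, -3)) = 0
Stationarity residual: grad f(x) + sum_i lambda_i a_i = (0, 0)
  -> stationarity OK
Primal feasibility (all g_i <= 0): OK
Dual feasibility (all lambda_i >= 0): OK
Complementary slackness (lambda_i * g_i(x) = 0 for all i): OK

Verdict: yes, KKT holds.

yes


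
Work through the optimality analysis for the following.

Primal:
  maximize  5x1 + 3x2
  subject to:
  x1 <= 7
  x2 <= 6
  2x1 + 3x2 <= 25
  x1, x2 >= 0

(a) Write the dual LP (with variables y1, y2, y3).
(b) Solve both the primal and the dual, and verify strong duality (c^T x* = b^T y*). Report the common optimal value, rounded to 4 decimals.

The standard primal-dual pair for 'max c^T x s.t. A x <= b, x >= 0' is:
  Dual:  min b^T y  s.t.  A^T y >= c,  y >= 0.

So the dual LP is:
  minimize  7y1 + 6y2 + 25y3
  subject to:
    y1 + 2y3 >= 5
    y2 + 3y3 >= 3
    y1, y2, y3 >= 0

Solving the primal: x* = (7, 3.6667).
  primal value c^T x* = 46.
Solving the dual: y* = (3, 0, 1).
  dual value b^T y* = 46.
Strong duality: c^T x* = b^T y*. Confirmed.

46


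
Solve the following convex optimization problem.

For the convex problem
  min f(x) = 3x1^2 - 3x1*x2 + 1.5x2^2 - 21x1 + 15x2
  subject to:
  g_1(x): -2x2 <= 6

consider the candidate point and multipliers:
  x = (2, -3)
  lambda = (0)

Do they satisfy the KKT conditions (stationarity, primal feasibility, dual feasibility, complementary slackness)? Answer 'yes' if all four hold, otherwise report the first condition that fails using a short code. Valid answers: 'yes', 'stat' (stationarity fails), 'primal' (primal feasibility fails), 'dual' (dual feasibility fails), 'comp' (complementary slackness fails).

Gradient of f: grad f(x) = Q x + c = (0, 0)
Constraint values g_i(x) = a_i^T x - b_i:
  g_1((2, -3)) = 0
Stationarity residual: grad f(x) + sum_i lambda_i a_i = (0, 0)
  -> stationarity OK
Primal feasibility (all g_i <= 0): OK
Dual feasibility (all lambda_i >= 0): OK
Complementary slackness (lambda_i * g_i(x) = 0 for all i): OK

Verdict: yes, KKT holds.

yes


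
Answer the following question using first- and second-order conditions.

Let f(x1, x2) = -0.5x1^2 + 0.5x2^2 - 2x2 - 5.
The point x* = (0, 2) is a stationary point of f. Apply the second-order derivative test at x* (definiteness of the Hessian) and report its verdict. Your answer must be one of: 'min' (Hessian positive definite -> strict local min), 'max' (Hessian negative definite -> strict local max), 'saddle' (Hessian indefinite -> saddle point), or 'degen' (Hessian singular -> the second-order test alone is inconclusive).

Compute the Hessian H = grad^2 f:
  H = [[-1, 0], [0, 1]]
Verify stationarity: grad f(x*) = H x* + g = (0, 0).
Eigenvalues of H: -1, 1.
Eigenvalues have mixed signs, so H is indefinite -> x* is a saddle point.

saddle


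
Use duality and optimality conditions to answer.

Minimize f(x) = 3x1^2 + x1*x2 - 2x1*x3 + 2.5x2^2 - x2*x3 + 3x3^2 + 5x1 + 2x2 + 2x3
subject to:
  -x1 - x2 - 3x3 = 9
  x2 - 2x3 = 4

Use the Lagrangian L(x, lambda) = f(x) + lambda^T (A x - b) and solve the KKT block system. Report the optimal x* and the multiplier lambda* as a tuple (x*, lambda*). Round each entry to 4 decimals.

Form the Lagrangian:
  L(x, lambda) = (1/2) x^T Q x + c^T x + lambda^T (A x - b)
Stationarity (grad_x L = 0): Q x + c + A^T lambda = 0.
Primal feasibility: A x = b.

This gives the KKT block system:
  [ Q   A^T ] [ x     ]   [-c ]
  [ A    0  ] [ lambda ] = [ b ]

Solving the linear system:
  x*      = (-1.75, -0.5, -2.25)
  lambda* = (-1.5, -1.5)
  f(x*)   = 2.625

x* = (-1.75, -0.5, -2.25), lambda* = (-1.5, -1.5)


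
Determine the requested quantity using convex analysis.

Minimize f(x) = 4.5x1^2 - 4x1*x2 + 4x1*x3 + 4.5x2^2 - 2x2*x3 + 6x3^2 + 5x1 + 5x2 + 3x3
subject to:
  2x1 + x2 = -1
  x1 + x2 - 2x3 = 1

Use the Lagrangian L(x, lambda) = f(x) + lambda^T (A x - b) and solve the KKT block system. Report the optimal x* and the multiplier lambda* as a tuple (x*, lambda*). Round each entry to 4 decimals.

Form the Lagrangian:
  L(x, lambda) = (1/2) x^T Q x + c^T x + lambda^T (A x - b)
Stationarity (grad_x L = 0): Q x + c + A^T lambda = 0.
Primal feasibility: A x = b.

This gives the KKT block system:
  [ Q   A^T ] [ x     ]   [-c ]
  [ A    0  ] [ lambda ] = [ b ]

Solving the linear system:
  x*      = (-0.2232, -0.5536, -0.8884)
  lambda* = (1.0357, -3.7232)
  f(x*)   = -0.8951

x* = (-0.2232, -0.5536, -0.8884), lambda* = (1.0357, -3.7232)


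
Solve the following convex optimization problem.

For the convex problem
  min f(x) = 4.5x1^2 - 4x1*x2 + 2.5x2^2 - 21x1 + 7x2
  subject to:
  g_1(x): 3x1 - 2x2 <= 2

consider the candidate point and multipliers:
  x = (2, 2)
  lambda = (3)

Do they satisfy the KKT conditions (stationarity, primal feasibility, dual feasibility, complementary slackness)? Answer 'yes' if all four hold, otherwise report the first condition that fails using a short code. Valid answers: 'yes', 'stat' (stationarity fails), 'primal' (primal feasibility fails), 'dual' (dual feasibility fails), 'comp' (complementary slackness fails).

Gradient of f: grad f(x) = Q x + c = (-11, 9)
Constraint values g_i(x) = a_i^T x - b_i:
  g_1((2, 2)) = 0
Stationarity residual: grad f(x) + sum_i lambda_i a_i = (-2, 3)
  -> stationarity FAILS
Primal feasibility (all g_i <= 0): OK
Dual feasibility (all lambda_i >= 0): OK
Complementary slackness (lambda_i * g_i(x) = 0 for all i): OK

Verdict: the first failing condition is stationarity -> stat.

stat


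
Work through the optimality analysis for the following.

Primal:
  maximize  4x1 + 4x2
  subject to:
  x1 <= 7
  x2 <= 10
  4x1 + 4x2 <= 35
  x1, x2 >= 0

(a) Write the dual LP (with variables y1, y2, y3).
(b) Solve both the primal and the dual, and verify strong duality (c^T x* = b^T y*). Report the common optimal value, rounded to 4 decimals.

The standard primal-dual pair for 'max c^T x s.t. A x <= b, x >= 0' is:
  Dual:  min b^T y  s.t.  A^T y >= c,  y >= 0.

So the dual LP is:
  minimize  7y1 + 10y2 + 35y3
  subject to:
    y1 + 4y3 >= 4
    y2 + 4y3 >= 4
    y1, y2, y3 >= 0

Solving the primal: x* = (0, 8.75).
  primal value c^T x* = 35.
Solving the dual: y* = (0, 0, 1).
  dual value b^T y* = 35.
Strong duality: c^T x* = b^T y*. Confirmed.

35


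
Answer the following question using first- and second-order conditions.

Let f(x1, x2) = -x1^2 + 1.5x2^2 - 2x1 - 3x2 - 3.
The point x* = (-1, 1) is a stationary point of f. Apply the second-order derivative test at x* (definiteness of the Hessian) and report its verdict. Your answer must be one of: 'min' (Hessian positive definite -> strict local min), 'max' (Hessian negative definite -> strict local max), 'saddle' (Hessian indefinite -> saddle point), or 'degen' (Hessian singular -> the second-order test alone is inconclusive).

Compute the Hessian H = grad^2 f:
  H = [[-2, 0], [0, 3]]
Verify stationarity: grad f(x*) = H x* + g = (0, 0).
Eigenvalues of H: -2, 3.
Eigenvalues have mixed signs, so H is indefinite -> x* is a saddle point.

saddle


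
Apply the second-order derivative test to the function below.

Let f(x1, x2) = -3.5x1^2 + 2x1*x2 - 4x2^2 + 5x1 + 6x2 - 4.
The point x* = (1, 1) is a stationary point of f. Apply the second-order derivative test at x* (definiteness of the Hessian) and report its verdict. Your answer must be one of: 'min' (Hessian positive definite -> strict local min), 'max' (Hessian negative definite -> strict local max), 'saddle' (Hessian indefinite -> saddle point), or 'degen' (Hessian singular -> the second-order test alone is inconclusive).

Compute the Hessian H = grad^2 f:
  H = [[-7, 2], [2, -8]]
Verify stationarity: grad f(x*) = H x* + g = (0, 0).
Eigenvalues of H: -9.5616, -5.4384.
Both eigenvalues < 0, so H is negative definite -> x* is a strict local max.

max


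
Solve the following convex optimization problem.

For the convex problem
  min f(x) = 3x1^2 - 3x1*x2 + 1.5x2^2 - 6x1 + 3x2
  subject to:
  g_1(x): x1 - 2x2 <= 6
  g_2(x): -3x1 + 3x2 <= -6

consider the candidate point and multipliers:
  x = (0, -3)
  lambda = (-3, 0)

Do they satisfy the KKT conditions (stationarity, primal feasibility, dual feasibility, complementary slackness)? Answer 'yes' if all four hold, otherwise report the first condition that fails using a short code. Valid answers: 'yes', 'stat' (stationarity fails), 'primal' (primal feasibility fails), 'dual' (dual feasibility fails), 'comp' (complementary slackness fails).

Gradient of f: grad f(x) = Q x + c = (3, -6)
Constraint values g_i(x) = a_i^T x - b_i:
  g_1((0, -3)) = 0
  g_2((0, -3)) = -3
Stationarity residual: grad f(x) + sum_i lambda_i a_i = (0, 0)
  -> stationarity OK
Primal feasibility (all g_i <= 0): OK
Dual feasibility (all lambda_i >= 0): FAILS
Complementary slackness (lambda_i * g_i(x) = 0 for all i): OK

Verdict: the first failing condition is dual_feasibility -> dual.

dual


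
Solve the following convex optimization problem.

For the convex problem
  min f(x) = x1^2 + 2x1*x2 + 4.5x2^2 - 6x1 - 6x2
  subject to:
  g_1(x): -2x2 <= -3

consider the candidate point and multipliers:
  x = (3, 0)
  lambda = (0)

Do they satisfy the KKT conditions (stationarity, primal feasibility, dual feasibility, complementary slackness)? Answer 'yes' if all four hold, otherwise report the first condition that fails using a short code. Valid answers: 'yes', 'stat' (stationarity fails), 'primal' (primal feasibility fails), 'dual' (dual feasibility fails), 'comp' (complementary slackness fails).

Gradient of f: grad f(x) = Q x + c = (0, 0)
Constraint values g_i(x) = a_i^T x - b_i:
  g_1((3, 0)) = 3
Stationarity residual: grad f(x) + sum_i lambda_i a_i = (0, 0)
  -> stationarity OK
Primal feasibility (all g_i <= 0): FAILS
Dual feasibility (all lambda_i >= 0): OK
Complementary slackness (lambda_i * g_i(x) = 0 for all i): OK

Verdict: the first failing condition is primal_feasibility -> primal.

primal


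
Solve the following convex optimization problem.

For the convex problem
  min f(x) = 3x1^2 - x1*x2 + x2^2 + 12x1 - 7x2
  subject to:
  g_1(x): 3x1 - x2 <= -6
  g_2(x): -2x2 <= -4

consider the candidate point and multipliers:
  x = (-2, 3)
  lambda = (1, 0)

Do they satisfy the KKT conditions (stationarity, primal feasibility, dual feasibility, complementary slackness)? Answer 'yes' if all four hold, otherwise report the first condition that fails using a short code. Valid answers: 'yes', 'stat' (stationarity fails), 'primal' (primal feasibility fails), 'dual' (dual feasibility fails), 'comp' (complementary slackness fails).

Gradient of f: grad f(x) = Q x + c = (-3, 1)
Constraint values g_i(x) = a_i^T x - b_i:
  g_1((-2, 3)) = -3
  g_2((-2, 3)) = -2
Stationarity residual: grad f(x) + sum_i lambda_i a_i = (0, 0)
  -> stationarity OK
Primal feasibility (all g_i <= 0): OK
Dual feasibility (all lambda_i >= 0): OK
Complementary slackness (lambda_i * g_i(x) = 0 for all i): FAILS

Verdict: the first failing condition is complementary_slackness -> comp.

comp


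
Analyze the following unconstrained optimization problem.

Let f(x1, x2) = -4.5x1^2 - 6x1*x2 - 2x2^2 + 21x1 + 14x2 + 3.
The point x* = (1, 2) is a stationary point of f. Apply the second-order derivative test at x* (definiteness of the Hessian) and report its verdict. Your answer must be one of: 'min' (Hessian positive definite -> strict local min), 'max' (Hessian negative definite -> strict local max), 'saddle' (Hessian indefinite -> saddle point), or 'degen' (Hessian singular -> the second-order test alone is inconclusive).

Compute the Hessian H = grad^2 f:
  H = [[-9, -6], [-6, -4]]
Verify stationarity: grad f(x*) = H x* + g = (0, 0).
Eigenvalues of H: -13, 0.
H has a zero eigenvalue (singular; negative semidefinite but not definite), so H is neither positive definite, negative definite, nor indefinite. The second-order test alone is inconclusive -> degen.
(Indeed, f is constant along the null direction of H through x*, so x* is not a strict local extremum.)

degen
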